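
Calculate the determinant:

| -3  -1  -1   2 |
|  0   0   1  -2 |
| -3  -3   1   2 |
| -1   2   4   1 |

-82

Expand along row 2 (it has 2 zeros):
  − (1) · M_23   where M_23 = det([-3 -1 2; -3 -3 2; -1 2 1]) = 2
  + (-2) · M_24   where M_24 = det([-3 -1 -1; -3 -3 1; -1 2 4]) = 40
det = (-1)·(1)·(2) + (+1)·(-2)·(40) = -82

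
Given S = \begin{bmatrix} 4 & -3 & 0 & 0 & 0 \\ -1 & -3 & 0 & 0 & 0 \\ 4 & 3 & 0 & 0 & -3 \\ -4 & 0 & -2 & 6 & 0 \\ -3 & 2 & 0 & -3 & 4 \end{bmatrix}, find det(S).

|S| = 270

S is block lower-triangular with a 2×2 block and a 3×3 block on the diagonal, so its determinant equals the product of the determinants of the diagonal blocks.
det of the 2×2 block = -15
det of the 3×3 block = -18
det = (-15)·(-18) = 270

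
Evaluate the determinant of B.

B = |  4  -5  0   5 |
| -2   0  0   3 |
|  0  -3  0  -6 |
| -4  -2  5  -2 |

-630

Expand along column 3 (it has 3 zeros):
  − (5) · M_43   where M_43 = det([4 -5 5; -2 0 3; 0 -3 -6]) = 126
det = (-1)·(5)·(126) = -630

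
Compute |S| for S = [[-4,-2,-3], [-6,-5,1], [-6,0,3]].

Expand along column 2:
  − (-2) · |-6 1; -6 3| = −(-2)·(-18 − (-6)) = -24
  + (-5) · |-4 -3; -6 3| = (-5)·(-12 − 18) = 150
Sum: (-24) + (150) = 126

det(S) = 126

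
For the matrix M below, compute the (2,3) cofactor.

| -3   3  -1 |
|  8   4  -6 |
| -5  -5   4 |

-30

Delete row 2 and column 3; the remaining 2×2 submatrix is [-3 3; -5 -5].
Its determinant is (-3)·(-5) − 3·(-5) = 30.
The cofactor carries sign (−1)^(2+3) = −1, so C_{2,3} = −(30) = -30.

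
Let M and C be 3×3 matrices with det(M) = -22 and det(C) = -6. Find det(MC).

det(MC) = det(M)·det(C) = (-22)·(-6) = 132

|MC| = 132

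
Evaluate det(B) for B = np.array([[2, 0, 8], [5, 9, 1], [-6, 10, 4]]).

Expand along row 1:
  + 2 · |9 1; 10 4| = 2·(36 − 10) = 52
  + 8 · |5 9; -6 10| = 8·(50 − (-54)) = 832
Sum: (52) + (832) = 884

|B| = 884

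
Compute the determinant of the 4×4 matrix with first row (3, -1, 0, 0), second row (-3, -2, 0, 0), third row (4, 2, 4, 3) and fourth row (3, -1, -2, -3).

54

The matrix is block lower-triangular with a 2×2 block and a 2×2 block on the diagonal, so its determinant equals the product of the determinants of the diagonal blocks.
det of the 2×2 block = -9
det of the 2×2 block = -6
det = (-9)·(-6) = 54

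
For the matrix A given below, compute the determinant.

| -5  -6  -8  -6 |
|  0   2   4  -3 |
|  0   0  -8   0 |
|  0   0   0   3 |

det(A) = 240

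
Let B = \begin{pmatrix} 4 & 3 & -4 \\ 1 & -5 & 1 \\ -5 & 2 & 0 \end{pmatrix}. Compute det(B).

|B| = 69

Expand along column 3:
  + (-4) · |1 -5; -5 2| = (-4)·(2 − 25) = 92
  − 1 · |4 3; -5 2| = −1·(8 − (-15)) = -23
Sum: (92) + (-23) = 69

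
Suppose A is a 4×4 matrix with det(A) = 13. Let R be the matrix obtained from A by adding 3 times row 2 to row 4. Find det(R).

Adding a multiple of one row to another leaves the determinant unchanged.
det(R) = (1)·(13) = 13

13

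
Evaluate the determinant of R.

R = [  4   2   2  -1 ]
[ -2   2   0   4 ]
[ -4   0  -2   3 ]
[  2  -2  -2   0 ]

-40

Expand along row 2 (it has 1 zero):
  − (-2) · M_21   where M_21 = det([2 2 -1; 0 -2 3; -2 -2 0]) = 4
  + (2) · M_22   where M_22 = det([4 2 -1; -4 -2 3; 2 -2 0]) = 24
  + (4) · M_24   where M_24 = det([4 2 2; -4 0 -2; 2 -2 -2]) = -24
det = (-1)·(-2)·(4) + (+1)·(2)·(24) + (+1)·(4)·(-24) = -40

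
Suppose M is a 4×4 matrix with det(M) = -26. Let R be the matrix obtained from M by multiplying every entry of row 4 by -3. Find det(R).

Scaling one row by -3 multiplies the determinant by -3.
det(R) = (-3)·(-26) = 78

|R| = 78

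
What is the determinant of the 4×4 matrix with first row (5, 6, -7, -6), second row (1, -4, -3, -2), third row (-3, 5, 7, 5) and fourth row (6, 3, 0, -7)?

Expand along row 4 (it has 1 zero):
  − (6) · M_41   where M_41 = det([6 -7 -6; -4 -3 -2; 5 7 5]) = 2
  + (3) · M_42   where M_42 = det([5 -7 -6; 1 -3 -2; -3 7 5]) = 0
  + (-7) · M_44   where M_44 = det([5 6 -7; 1 -4 -3; -3 5 7]) = -4
det = (-1)·(6)·(2) + (+1)·(3)·(0) + (+1)·(-7)·(-4) = 16

The determinant is 16.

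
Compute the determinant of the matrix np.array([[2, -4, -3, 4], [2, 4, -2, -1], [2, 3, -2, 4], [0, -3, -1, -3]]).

34

Expand along row 4 (it has 1 zero):
  + (-3) · M_42   where M_42 = det([2 -3 4; 2 -2 -1; 2 -2 4]) = 10
  − (-1) · M_43   where M_43 = det([2 -4 4; 2 4 -1; 2 3 4]) = 70
  + (-3) · M_44   where M_44 = det([2 -4 -3; 2 4 -2; 2 3 -2]) = 2
det = (+1)·(-3)·(10) + (-1)·(-1)·(70) + (+1)·(-3)·(2) = 34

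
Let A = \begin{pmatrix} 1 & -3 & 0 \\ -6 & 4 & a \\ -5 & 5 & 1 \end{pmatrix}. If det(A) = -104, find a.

Expanding along the column containing a, det(A) is linear in a: det(A) = (10)·a + (-14).
Set (10)·a + (-14) = -104  ⇒  (10)·a = -90  ⇒  a = -9.

-9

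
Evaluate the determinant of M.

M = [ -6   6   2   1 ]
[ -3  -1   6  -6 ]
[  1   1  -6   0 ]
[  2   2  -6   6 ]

Expand along row 3 (it has 1 zero):
  + (1) · M_31   where M_31 = det([6 2 1; -1 6 -6; 2 -6 6]) = -18
  − (1) · M_32   where M_32 = det([-6 2 1; -3 6 -6; 2 -6 6]) = 18
  + (-6) · M_33   where M_33 = det([-6 6 1; -3 -1 -6; 2 2 6]) = -4
det = (+1)·(1)·(-18) + (-1)·(1)·(18) + (+1)·(-6)·(-4) = -12

-12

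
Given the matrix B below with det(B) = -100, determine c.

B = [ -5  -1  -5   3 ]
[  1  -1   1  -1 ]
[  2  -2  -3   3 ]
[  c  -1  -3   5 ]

-3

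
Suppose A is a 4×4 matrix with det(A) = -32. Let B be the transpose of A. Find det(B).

det(Aᵀ) = det(A).
det(B) = (1)·(-32) = -32

The determinant is -32.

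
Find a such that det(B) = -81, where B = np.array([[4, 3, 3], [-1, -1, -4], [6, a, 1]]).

Expanding along the row containing a, det(B) is linear in a: det(B) = (13)·a + (-55).
Set (13)·a + (-55) = -81  ⇒  (13)·a = -26  ⇒  a = -2.

a = -2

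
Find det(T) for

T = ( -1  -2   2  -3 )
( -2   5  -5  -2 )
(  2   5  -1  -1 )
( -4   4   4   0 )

|T| = -776

Expand along row 4 (it has 1 zero):
  − (-4) · M_41   where M_41 = det([-2 2 -3; 5 -5 -2; 5 -1 -1]) = -76
  + (4) · M_42   where M_42 = det([-1 2 -3; -2 -5 -2; 2 -1 -1]) = -51
  − (4) · M_43   where M_43 = det([-1 -2 -3; -2 5 -2; 2 5 -1]) = 67
det = (-1)·(-4)·(-76) + (+1)·(4)·(-51) + (-1)·(4)·(67) = -776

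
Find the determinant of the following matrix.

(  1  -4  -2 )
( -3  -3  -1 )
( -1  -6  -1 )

Expand along column 1:
  + 1 · |-3 -1; -6 -1| = 1·(3 − 6) = -3
  − (-3) · |-4 -2; -6 -1| = −(-3)·(4 − 12) = -24
  + (-1) · |-4 -2; -3 -1| = (-1)·(4 − 6) = 2
Sum: (-3) + (-24) + (2) = -25

-25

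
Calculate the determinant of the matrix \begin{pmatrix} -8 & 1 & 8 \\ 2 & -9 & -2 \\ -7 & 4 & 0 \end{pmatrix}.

The determinant is -490.

Expand along column 3:
  + 8 · |2 -9; -7 4| = 8·(8 − 63) = -440
  − (-2) · |-8 1; -7 4| = −(-2)·(-32 − (-7)) = -50
Sum: (-440) + (-50) = -490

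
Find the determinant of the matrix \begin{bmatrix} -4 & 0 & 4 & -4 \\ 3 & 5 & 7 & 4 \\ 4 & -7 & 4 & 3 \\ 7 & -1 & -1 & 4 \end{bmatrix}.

1296

Expand along row 1 (it has 1 zero):
  + (-4) · M_11   where M_11 = det([5 7 4; -7 4 3; -1 -1 4]) = 314
  + (4) · M_13   where M_13 = det([3 5 4; 4 -7 3; 7 -1 4]) = 130
  − (-4) · M_14   where M_14 = det([3 5 7; 4 -7 4; 7 -1 -1]) = 508
det = (+1)·(-4)·(314) + (+1)·(4)·(130) + (-1)·(-4)·(508) = 1296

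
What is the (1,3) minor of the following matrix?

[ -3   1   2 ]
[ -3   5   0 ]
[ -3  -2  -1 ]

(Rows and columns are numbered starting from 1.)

21

Delete row 1 and column 3; the remaining 2×2 submatrix is [-3 5; -3 -2].
Its determinant is (-3)·(-2) − 5·(-3) = 21.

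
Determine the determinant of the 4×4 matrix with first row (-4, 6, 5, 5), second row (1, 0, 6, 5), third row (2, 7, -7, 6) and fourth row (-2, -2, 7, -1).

-210

Expand along row 2 (it has 1 zero):
  − (1) · M_21   where M_21 = det([6 5 5; 7 -7 6; -2 7 -1]) = -60
  − (6) · M_23   where M_23 = det([-4 6 5; 2 7 6; -2 -2 -1]) = -30
  + (5) · M_24   where M_24 = det([-4 6 5; 2 7 -7; -2 -2 7]) = -90
det = (-1)·(1)·(-60) + (-1)·(6)·(-30) + (+1)·(5)·(-90) = -210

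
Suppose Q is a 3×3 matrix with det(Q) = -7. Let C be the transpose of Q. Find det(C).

det(C) = -7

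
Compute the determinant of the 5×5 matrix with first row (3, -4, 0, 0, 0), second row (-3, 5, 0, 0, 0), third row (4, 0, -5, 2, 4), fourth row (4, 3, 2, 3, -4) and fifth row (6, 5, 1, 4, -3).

The determinant is -33.

The matrix is block lower-triangular with a 2×2 block and a 3×3 block on the diagonal, so its determinant equals the product of the determinants of the diagonal blocks.
det of the 2×2 block = 3
det of the 3×3 block = -11
det = (3)·(-11) = -33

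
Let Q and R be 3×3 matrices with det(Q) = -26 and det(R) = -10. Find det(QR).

det(QR) = det(Q)·det(R) = (-26)·(-10) = 260

|QR| = 260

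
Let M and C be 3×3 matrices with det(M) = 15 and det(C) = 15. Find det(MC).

The determinant is 225.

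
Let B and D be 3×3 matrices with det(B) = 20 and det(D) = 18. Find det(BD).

det(BD) = det(B)·det(D) = (20)·(18) = 360

The determinant is 360.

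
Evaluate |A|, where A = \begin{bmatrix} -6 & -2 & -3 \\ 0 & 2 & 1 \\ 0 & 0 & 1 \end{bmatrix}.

det(A) = -12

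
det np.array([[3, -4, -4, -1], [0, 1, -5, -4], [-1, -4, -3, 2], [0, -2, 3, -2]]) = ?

517

Expand along column 1 (it has 2 zeros):
  + (3) · M_11   where M_11 = det([1 -5 -4; -4 -3 2; -2 3 -2]) = 132
  + (-1) · M_31   where M_31 = det([-4 -4 -1; 1 -5 -4; -2 3 -2]) = -121
det = (+1)·(3)·(132) + (+1)·(-1)·(-121) = 517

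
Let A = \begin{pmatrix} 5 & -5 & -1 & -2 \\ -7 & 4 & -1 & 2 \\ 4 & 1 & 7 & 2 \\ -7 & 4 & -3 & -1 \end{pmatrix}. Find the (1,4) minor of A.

46

Delete row 1 and column 4; the remaining 3×3 submatrix is [-7 4 -1; 4 1 7; -7 4 -3].
Its determinant is 46.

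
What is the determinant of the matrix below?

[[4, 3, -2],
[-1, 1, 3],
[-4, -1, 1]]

Expand along column 1:
  + 4 · |1 3; -1 1| = 4·(1 − (-3)) = 16
  − (-1) · |3 -2; -1 1| = −(-1)·(3 − 2) = 1
  + (-4) · |3 -2; 1 3| = (-4)·(9 − (-2)) = -44
Sum: (16) + (1) + (-44) = -27

-27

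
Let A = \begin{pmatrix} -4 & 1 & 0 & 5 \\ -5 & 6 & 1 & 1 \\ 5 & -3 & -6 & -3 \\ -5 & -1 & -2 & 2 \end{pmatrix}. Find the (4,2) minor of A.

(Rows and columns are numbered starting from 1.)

113

Delete row 4 and column 2; the remaining 3×3 submatrix is [-4 0 5; -5 1 1; 5 -6 -3].
Its determinant is 113.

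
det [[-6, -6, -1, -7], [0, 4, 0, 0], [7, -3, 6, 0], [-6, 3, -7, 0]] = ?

Expand along row 2 (it has 3 zeros):
  + (4) · M_22   where M_22 = det([-6 -1 -7; 7 6 0; -6 -7 0]) = 91
det = (+1)·(4)·(91) = 364

364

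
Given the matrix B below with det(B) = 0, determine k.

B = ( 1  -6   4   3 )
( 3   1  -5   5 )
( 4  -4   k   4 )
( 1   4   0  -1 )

Expanding along the column containing k, det(B) is linear in k: det(B) = (-36)·k + (288).
Set (-36)·k + (288) = 0  ⇒  (-36)·k = -288  ⇒  k = 8.

8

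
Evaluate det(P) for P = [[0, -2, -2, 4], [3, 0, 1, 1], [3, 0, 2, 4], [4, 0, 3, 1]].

Expand along column 2 (it has 3 zeros):
  − (-2) · M_12   where M_12 = det([3 1 1; 3 2 4; 4 3 1]) = -16
det = (-1)·(-2)·(-16) = -32

|P| = -32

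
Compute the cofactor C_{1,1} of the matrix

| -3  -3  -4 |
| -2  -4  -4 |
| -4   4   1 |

Delete row 1 and column 1; the remaining 2×2 submatrix is [-4 -4; 4 1].
Its determinant is (-4)·1 − (-4)·4 = 12.
The cofactor carries sign (−1)^(1+1) = +1, so C_{1,1} = +(12) = 12.

12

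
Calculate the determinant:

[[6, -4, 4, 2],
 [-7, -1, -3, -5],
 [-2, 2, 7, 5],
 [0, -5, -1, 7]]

The determinant is -3162.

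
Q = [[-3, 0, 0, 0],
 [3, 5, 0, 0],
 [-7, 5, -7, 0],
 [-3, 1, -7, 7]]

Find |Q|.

The determinant is 735.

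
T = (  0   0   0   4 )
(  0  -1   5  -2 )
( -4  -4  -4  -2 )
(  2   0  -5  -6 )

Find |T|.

-272

Expand along row 1 (it has 3 zeros):
  − (4) · M_14   where M_14 = det([0 -1 5; -4 -4 -4; 2 0 -5]) = 68
det = (-1)·(4)·(68) = -272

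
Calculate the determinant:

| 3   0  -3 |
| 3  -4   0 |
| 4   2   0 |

Expand along column 3:
  + (-3) · |3 -4; 4 2| = (-3)·(6 − (-16)) = -66

-66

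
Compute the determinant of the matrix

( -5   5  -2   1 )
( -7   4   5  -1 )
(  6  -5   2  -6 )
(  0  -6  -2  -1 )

-1353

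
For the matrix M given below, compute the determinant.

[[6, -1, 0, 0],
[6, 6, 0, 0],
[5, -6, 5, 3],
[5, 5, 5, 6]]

|M| = 630

M is block lower-triangular with a 2×2 block and a 2×2 block on the diagonal, so its determinant equals the product of the determinants of the diagonal blocks.
det of the 2×2 block = 42
det of the 2×2 block = 15
det = (42)·(15) = 630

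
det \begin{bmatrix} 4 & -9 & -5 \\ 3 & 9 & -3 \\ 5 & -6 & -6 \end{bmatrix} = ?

Expand along column 1:
  + 4 · |9 -3; -6 -6| = 4·(-54 − 18) = -288
  − 3 · |-9 -5; -6 -6| = −3·(54 − 30) = -72
  + 5 · |-9 -5; 9 -3| = 5·(27 − (-45)) = 360
Sum: (-288) + (-72) + (360) = 0

The determinant is 0.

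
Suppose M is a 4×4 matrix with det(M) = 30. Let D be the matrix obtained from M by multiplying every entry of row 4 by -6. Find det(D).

Scaling one row by -6 multiplies the determinant by -6.
det(D) = (-6)·(30) = -180

-180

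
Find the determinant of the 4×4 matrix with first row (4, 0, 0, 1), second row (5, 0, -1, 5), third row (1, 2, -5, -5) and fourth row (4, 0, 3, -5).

Expand along column 2 (it has 3 zeros):
  − (2) · M_32   where M_32 = det([4 0 1; 5 -1 5; 4 3 -5]) = -21
det = (-1)·(2)·(-21) = 42

The determinant is 42.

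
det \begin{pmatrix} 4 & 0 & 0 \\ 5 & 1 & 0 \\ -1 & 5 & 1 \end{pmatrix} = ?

4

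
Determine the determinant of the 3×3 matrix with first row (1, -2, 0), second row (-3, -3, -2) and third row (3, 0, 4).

Expand along column 2:
  − (-2) · |-3 -2; 3 4| = −(-2)·(-12 − (-6)) = -12
  + (-3) · |1 0; 3 4| = (-3)·(4 − 0) = -12
Sum: (-12) + (-12) = -24

-24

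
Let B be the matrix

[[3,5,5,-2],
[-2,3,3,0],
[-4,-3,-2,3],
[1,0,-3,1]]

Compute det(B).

88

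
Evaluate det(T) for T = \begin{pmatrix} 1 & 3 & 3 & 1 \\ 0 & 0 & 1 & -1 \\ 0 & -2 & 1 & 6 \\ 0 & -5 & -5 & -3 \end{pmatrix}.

Expand along column 1 (it has 3 zeros):
  + (1) · M_11   where M_11 = det([0 1 -1; -2 1 6; -5 -5 -3]) = -51
det = (+1)·(1)·(-51) = -51

|T| = -51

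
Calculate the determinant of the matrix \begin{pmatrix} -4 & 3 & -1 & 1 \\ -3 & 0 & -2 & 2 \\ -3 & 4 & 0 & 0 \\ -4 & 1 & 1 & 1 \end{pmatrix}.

Expand along row 3 (it has 2 zeros):
  + (-3) · M_31   where M_31 = det([3 -1 1; 0 -2 2; 1 1 1]) = -12
  − (4) · M_32   where M_32 = det([-4 -1 1; -3 -2 2; -4 1 1]) = 10
det = (+1)·(-3)·(-12) + (-1)·(4)·(10) = -4

-4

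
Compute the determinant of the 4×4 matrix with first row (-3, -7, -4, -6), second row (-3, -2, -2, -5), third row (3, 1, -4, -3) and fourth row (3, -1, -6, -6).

The determinant is -78.

Expand along row 1:
  + (-3) · M_11   where M_11 = det([-2 -2 -5; 1 -4 -3; -1 -6 -6]) = 20
  − (-7) · M_12   where M_12 = det([-3 -2 -5; 3 -4 -3; 3 -6 -6]) = -6
  + (-4) · M_13   where M_13 = det([-3 -2 -5; 3 1 -3; 3 -1 -6]) = 39
  − (-6) · M_14   where M_14 = det([-3 -2 -2; 3 1 -4; 3 -1 -6]) = 30
det = (+1)·(-3)·(20) + (-1)·(-7)·(-6) + (+1)·(-4)·(39) + (-1)·(-6)·(30) = -78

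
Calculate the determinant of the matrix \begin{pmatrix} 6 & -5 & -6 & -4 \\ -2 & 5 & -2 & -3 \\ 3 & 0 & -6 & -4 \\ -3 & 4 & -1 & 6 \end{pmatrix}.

Expand along row 3 (it has 1 zero):
  + (3) · M_31   where M_31 = det([-5 -6 -4; 5 -2 -3; 4 -1 6]) = 315
  + (-6) · M_33   where M_33 = det([6 -5 -4; -2 5 -3; -3 4 6]) = 119
  − (-4) · M_34   where M_34 = det([6 -5 -6; -2 5 -2; -3 4 -1]) = -44
det = (+1)·(3)·(315) + (+1)·(-6)·(119) + (-1)·(-4)·(-44) = 55

The determinant is 55.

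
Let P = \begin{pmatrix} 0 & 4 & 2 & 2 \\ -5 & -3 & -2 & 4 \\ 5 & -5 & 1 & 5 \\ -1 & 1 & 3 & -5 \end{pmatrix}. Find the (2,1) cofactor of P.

152

Delete row 2 and column 1; the remaining 3×3 submatrix is [4 2 2; -5 1 5; 1 3 -5].
Its determinant is -152.
The cofactor carries sign (−1)^(2+1) = −1, so C_{2,1} = −(-152) = 152.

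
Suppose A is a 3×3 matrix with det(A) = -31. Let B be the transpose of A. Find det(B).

det(Aᵀ) = det(A).
det(B) = (1)·(-31) = -31

The determinant is -31.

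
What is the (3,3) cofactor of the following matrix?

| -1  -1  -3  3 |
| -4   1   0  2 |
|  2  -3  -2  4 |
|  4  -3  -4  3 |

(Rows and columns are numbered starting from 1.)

-5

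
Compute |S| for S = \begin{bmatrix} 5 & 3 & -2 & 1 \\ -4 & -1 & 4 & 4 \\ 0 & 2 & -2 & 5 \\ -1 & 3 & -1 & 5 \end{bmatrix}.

Expand along row 3 (it has 1 zero):
  − (2) · M_32   where M_32 = det([5 -2 1; -4 4 4; -1 -1 5]) = 96
  + (-2) · M_33   where M_33 = det([5 3 1; -4 -1 4; -1 3 5]) = -50
  − (5) · M_34   where M_34 = det([5 3 -2; -4 -1 4; -1 3 -1]) = -53
det = (-1)·(2)·(96) + (+1)·(-2)·(-50) + (-1)·(5)·(-53) = 173

det(S) = 173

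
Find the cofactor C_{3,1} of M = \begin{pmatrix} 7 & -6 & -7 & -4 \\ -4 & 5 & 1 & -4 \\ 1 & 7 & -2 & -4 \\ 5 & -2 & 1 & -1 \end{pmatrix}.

Delete row 3 and column 1; the remaining 3×3 submatrix is [-6 -7 -4; 5 1 -4; -2 1 -1].
Its determinant is -137.
The cofactor carries sign (−1)^(3+1) = +1, so C_{3,1} = +(-137) = -137.

-137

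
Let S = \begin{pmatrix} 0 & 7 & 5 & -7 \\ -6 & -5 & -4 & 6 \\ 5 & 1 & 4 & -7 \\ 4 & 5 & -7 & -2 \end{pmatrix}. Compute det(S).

Expand along row 1 (it has 1 zero):
  − (7) · M_12   where M_12 = det([-6 -4 6; 5 4 -7; 4 -7 -2]) = 108
  + (5) · M_13   where M_13 = det([-6 -5 6; 5 1 -7; 4 5 -2]) = 18
  − (-7) · M_14   where M_14 = det([-6 -5 -4; 5 1 4; 4 5 -7]) = -177
det = (-1)·(7)·(108) + (+1)·(5)·(18) + (-1)·(-7)·(-177) = -1905

-1905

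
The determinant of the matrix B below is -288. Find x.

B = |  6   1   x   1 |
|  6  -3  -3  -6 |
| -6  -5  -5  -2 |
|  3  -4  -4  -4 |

x = 5

Expanding along the column containing x, det(B) is linear in x: det(B) = (-72)·x + (72).
Set (-72)·x + (72) = -288  ⇒  (-72)·x = -360  ⇒  x = 5.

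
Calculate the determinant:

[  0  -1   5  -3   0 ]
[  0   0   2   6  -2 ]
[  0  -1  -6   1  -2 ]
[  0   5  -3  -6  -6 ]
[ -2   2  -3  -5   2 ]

Expand along column 1 (it has 4 zeros):
  + (-2) · M_51   where M_51 = det([-1 5 -3 0; 0 2 6 -2; -1 -6 1 -2; 5 -3 -6 -6]) = 1078
det = (+1)·(-2)·(1078) = -2156

-2156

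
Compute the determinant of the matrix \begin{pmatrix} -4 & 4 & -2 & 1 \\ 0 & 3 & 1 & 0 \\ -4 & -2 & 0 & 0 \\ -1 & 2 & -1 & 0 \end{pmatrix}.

22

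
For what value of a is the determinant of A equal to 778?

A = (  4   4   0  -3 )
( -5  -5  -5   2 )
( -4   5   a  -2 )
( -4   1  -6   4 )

-8

Expanding along the row containing a, det(A) is linear in a: det(A) = (35)·a + (1058).
Set (35)·a + (1058) = 778  ⇒  (35)·a = -280  ⇒  a = -8.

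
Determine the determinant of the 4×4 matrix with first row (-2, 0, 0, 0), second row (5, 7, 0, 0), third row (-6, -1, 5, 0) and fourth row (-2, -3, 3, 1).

The matrix is lower triangular, so the determinant is the product of the diagonal entries:
det = (-2) · (7) · (5) · (1) = -70

The determinant is -70.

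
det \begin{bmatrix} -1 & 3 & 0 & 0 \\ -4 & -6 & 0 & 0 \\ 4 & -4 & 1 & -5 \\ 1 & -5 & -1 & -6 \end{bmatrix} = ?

The matrix is block lower-triangular with a 2×2 block and a 2×2 block on the diagonal, so its determinant equals the product of the determinants of the diagonal blocks.
det of the 2×2 block = 18
det of the 2×2 block = -11
det = (18)·(-11) = -198

The determinant is -198.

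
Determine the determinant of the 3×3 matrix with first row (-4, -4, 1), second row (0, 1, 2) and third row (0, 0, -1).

4

The matrix is upper triangular, so the determinant is the product of the diagonal entries:
det = (-4) · (1) · (-1) = 4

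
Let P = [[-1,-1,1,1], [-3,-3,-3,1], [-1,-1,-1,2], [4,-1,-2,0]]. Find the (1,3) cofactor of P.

Delete row 1 and column 3; the remaining 3×3 submatrix is [-3 -3 1; -1 -1 2; 4 -1 0].
Its determinant is -25.
The cofactor carries sign (−1)^(1+3) = +1, so C_{1,3} = +(-25) = -25.

The cofactor is -25.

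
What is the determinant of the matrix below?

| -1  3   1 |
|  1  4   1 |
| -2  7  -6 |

The determinant is 58.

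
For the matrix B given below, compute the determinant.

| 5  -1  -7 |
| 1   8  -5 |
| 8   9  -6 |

Expand along row 1:
  + 5 · |8 -5; 9 -6| = 5·(-48 − (-45)) = -15
  − (-1) · |1 -5; 8 -6| = −(-1)·(-6 − (-40)) = 34
  + (-7) · |1 8; 8 9| = (-7)·(9 − 64) = 385
Sum: (-15) + (34) + (385) = 404

det(B) = 404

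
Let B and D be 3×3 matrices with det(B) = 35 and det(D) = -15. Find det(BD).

The determinant is -525.

det(BD) = det(B)·det(D) = (35)·(-15) = -525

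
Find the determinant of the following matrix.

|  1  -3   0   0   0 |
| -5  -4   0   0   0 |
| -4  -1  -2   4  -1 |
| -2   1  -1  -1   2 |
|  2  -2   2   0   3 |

The matrix is block lower-triangular with a 2×2 block and a 3×3 block on the diagonal, so its determinant equals the product of the determinants of the diagonal blocks.
det of the 2×2 block = -19
det of the 3×3 block = 32
det = (-19)·(32) = -608

The determinant is -608.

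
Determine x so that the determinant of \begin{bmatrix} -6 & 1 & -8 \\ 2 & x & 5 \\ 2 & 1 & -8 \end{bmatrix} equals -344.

-6

Expanding along the column containing x, det(B) is linear in x: det(B) = (64)·x + (40).
Set (64)·x + (40) = -344  ⇒  (64)·x = -384  ⇒  x = -6.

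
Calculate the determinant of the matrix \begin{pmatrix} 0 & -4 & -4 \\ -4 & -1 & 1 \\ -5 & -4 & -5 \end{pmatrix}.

Expand along row 1:
  − (-4) · |-4 1; -5 -5| = −(-4)·(20 − (-5)) = 100
  + (-4) · |-4 -1; -5 -4| = (-4)·(16 − 5) = -44
Sum: (100) + (-44) = 56

56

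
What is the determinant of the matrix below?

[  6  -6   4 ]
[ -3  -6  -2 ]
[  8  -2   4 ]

72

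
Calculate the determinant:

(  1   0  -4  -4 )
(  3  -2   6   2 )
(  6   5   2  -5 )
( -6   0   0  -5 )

Expand along row 4 (it has 2 zeros):
  − (-6) · M_41   where M_41 = det([0 -4 -4; -2 6 2; 5 2 -5]) = 136
  + (-5) · M_44   where M_44 = det([1 0 -4; 3 -2 6; 6 5 2]) = -142
det = (-1)·(-6)·(136) + (+1)·(-5)·(-142) = 1526

1526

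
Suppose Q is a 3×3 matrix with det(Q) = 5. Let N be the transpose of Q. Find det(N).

The determinant is 5.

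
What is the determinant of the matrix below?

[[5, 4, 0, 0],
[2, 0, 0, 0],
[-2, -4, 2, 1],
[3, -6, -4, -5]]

The matrix is block lower-triangular with a 2×2 block and a 2×2 block on the diagonal, so its determinant equals the product of the determinants of the diagonal blocks.
det of the 2×2 block = -8
det of the 2×2 block = -6
det = (-8)·(-6) = 48

48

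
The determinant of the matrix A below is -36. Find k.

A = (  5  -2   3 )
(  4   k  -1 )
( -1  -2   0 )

Expanding along the column containing k, det(A) is linear in k: det(A) = (3)·k + (-36).
Set (3)·k + (-36) = -36  ⇒  (3)·k = 0  ⇒  k = 0.

k = 0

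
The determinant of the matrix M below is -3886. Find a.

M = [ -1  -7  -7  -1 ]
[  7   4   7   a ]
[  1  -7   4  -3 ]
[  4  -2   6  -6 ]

Expanding along the row containing a, det(M) is linear in a: det(M) = (-218)·a + (-1924).
Set (-218)·a + (-1924) = -3886  ⇒  (-218)·a = -1962  ⇒  a = 9.

a = 9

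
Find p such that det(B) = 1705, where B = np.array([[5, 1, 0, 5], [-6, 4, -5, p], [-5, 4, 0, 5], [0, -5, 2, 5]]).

1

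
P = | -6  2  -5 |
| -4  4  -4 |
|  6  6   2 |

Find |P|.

The determinant is 16.

Expand along row 1:
  + (-6) · |4 -4; 6 2| = (-6)·(8 − (-24)) = -192
  − 2 · |-4 -4; 6 2| = −2·(-8 − (-24)) = -32
  + (-5) · |-4 4; 6 6| = (-5)·(-24 − 24) = 240
Sum: (-192) + (-32) + (240) = 16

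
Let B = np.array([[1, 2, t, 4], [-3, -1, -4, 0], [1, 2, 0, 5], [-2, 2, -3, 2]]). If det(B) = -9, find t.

Expanding along the row containing t, det(B) is linear in t: det(B) = (30)·t + (-9).
Set (30)·t + (-9) = -9  ⇒  (30)·t = 0  ⇒  t = 0.

t = 0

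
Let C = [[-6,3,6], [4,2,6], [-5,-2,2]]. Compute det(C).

|C| = -198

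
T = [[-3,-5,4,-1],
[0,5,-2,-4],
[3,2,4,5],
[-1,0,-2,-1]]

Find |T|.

Expand along row 2 (it has 1 zero):
  + (5) · M_22   where M_22 = det([-3 4 -1; 3 4 5; -1 -2 -1]) = -24
  − (-2) · M_23   where M_23 = det([-3 -5 -1; 3 2 5; -1 0 -1]) = 14
  + (-4) · M_24   where M_24 = det([-3 -5 4; 3 2 4; -1 0 -2]) = 10
det = (+1)·(5)·(-24) + (-1)·(-2)·(14) + (+1)·(-4)·(10) = -132

The determinant is -132.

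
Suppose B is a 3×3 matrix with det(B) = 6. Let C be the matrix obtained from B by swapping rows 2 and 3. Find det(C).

Swapping two rows multiplies the determinant by −1.
det(C) = (-1)·(6) = -6

-6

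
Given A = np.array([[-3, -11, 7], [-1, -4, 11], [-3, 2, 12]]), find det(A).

|A| = 343

Expand along row 1:
  + (-3) · |-4 11; 2 12| = (-3)·(-48 − 22) = 210
  − (-11) · |-1 11; -3 12| = −(-11)·(-12 − (-33)) = 231
  + 7 · |-1 -4; -3 2| = 7·(-2 − 12) = -98
Sum: (210) + (231) + (-98) = 343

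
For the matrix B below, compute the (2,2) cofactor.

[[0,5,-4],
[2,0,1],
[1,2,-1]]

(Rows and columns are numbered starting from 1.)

Delete row 2 and column 2; the remaining 2×2 submatrix is [0 -4; 1 -1].
Its determinant is 0·(-1) − (-4)·1 = 4.
The cofactor carries sign (−1)^(2+2) = +1, so C_{2,2} = +(4) = 4.

The cofactor is 4.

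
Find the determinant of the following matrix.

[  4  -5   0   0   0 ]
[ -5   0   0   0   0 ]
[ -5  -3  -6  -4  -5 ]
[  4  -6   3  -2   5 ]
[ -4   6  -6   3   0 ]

-5625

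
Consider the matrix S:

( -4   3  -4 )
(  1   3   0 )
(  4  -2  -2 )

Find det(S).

|S| = 86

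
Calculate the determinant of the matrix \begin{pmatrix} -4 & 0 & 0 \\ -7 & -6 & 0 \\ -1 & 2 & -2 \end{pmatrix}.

-48

The matrix is lower triangular, so the determinant is the product of the diagonal entries:
det = (-4) · (-6) · (-2) = -48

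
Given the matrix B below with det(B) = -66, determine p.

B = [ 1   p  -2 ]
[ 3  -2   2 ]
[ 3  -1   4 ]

9

Expanding along the row containing p, det(B) is linear in p: det(B) = (-6)·p + (-12).
Set (-6)·p + (-12) = -66  ⇒  (-6)·p = -54  ⇒  p = 9.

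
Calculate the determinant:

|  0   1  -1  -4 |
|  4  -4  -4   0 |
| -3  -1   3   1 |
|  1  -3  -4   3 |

220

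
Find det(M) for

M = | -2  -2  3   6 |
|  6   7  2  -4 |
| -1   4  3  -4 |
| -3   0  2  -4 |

Expand along row 4 (it has 1 zero):
  − (-3) · M_41   where M_41 = det([-2 3 6; 7 2 -4; 4 3 -4]) = 106
  − (2) · M_43   where M_43 = det([-2 -2 6; 6 7 -4; -1 4 -4]) = 154
  + (-4) · M_44   where M_44 = det([-2 -2 3; 6 7 2; -1 4 3]) = 107
det = (-1)·(-3)·(106) + (-1)·(2)·(154) + (+1)·(-4)·(107) = -418

The determinant is -418.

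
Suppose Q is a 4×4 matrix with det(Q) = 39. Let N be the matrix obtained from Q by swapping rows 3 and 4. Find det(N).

-39

Swapping two rows multiplies the determinant by −1.
det(N) = (-1)·(39) = -39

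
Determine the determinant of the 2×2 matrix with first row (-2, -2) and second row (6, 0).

12

det = (-2)·0 − (-2)·6 = 0 − (-12) = 12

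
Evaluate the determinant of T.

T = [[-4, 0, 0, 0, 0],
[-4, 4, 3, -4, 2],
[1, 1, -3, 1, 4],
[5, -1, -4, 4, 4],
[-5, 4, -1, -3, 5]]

44

Expand along row 1 (it has 4 zeros):
  + (-4) · M_11   where M_11 = det([4 3 -4 2; 1 -3 1 4; -1 -4 4 4; 4 -1 -3 5]) = -11
det = (+1)·(-4)·(-11) = 44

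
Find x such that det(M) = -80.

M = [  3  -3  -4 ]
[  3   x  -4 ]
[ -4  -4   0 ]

Expanding along the column containing x, det(M) is linear in x: det(M) = (-16)·x + (-48).
Set (-16)·x + (-48) = -80  ⇒  (-16)·x = -32  ⇒  x = 2.

2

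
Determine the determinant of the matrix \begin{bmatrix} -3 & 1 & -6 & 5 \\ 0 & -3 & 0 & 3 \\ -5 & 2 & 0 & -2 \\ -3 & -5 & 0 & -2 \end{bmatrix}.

-630

Expand along column 3 (it has 3 zeros):
  + (-6) · M_13   where M_13 = det([0 -3 3; -5 2 -2; -3 -5 -2]) = 105
det = (+1)·(-6)·(105) = -630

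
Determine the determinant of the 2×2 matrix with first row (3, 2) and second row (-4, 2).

det = 3·2 − 2·(-4) = 6 − (-8) = 14

The determinant is 14.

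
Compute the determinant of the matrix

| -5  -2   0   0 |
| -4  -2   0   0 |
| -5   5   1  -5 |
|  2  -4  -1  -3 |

The matrix is block lower-triangular with a 2×2 block and a 2×2 block on the diagonal, so its determinant equals the product of the determinants of the diagonal blocks.
det of the 2×2 block = 2
det of the 2×2 block = -8
det = (2)·(-8) = -16

-16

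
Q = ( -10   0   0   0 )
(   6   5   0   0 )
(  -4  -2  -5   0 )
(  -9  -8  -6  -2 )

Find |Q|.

The determinant is -500.

Q is lower triangular, so det(Q) is the product of the diagonal entries:
det = (-10) · (5) · (-5) · (-2) = -500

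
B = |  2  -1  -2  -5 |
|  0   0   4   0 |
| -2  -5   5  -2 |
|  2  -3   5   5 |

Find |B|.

|B| = 592

Expand along row 2 (it has 3 zeros):
  − (4) · M_23   where M_23 = det([2 -1 -5; -2 -5 -2; 2 -3 5]) = -148
det = (-1)·(4)·(-148) = 592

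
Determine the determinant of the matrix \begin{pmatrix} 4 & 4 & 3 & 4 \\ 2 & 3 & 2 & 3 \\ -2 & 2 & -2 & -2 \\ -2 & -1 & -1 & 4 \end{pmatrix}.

Expand along row 1:
  + (4) · M_11   where M_11 = det([3 2 3; 2 -2 -2; -1 -1 4]) = -54
  − (4) · M_12   where M_12 = det([2 2 3; -2 -2 -2; -2 -1 4]) = -2
  + (3) · M_13   where M_13 = det([2 3 3; -2 2 -2; -2 -1 4]) = 66
  − (4) · M_14   where M_14 = det([2 3 2; -2 2 -2; -2 -1 -1]) = 10
det = (+1)·(4)·(-54) + (-1)·(4)·(-2) + (+1)·(3)·(66) + (-1)·(4)·(10) = -50

-50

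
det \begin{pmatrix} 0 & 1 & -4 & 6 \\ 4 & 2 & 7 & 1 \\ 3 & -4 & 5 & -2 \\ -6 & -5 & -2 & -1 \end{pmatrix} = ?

Expand along row 1 (it has 1 zero):
  − (1) · M_12   where M_12 = det([4 7 1; 3 5 -2; -6 -2 -1]) = 93
  + (-4) · M_13   where M_13 = det([4 2 1; 3 -4 -2; -6 -5 -1]) = -33
  − (6) · M_14   where M_14 = det([4 2 7; 3 -4 5; -6 -5 -2]) = -189
det = (-1)·(1)·(93) + (+1)·(-4)·(-33) + (-1)·(6)·(-189) = 1173

1173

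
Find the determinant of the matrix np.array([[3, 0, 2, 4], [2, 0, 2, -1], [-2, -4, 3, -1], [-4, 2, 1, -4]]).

Expand along column 2 (it has 2 zeros):
  − (-4) · M_32   where M_32 = det([3 2 4; 2 2 -1; -4 1 -4]) = 43
  + (2) · M_42   where M_42 = det([3 2 4; 2 2 -1; -2 3 -1]) = 51
det = (-1)·(-4)·(43) + (+1)·(2)·(51) = 274

The determinant is 274.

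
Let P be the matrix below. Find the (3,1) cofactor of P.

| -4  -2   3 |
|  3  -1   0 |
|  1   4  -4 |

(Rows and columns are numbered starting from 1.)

3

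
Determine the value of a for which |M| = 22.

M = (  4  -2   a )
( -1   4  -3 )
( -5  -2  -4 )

a = 6

Expanding along the column containing a, det(M) is linear in a: det(M) = (22)·a + (-110).
Set (22)·a + (-110) = 22  ⇒  (22)·a = 132  ⇒  a = 6.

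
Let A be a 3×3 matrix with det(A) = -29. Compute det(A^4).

707281

det(A^4) = (det A)^4 = (-29)^4 = 707281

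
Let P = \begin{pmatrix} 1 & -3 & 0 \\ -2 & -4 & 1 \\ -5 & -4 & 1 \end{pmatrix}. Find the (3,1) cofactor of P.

Delete row 3 and column 1; the remaining 2×2 submatrix is [-3 0; -4 1].
Its determinant is (-3)·1 − 0·(-4) = -3.
The cofactor carries sign (−1)^(3+1) = +1, so C_{3,1} = +(-3) = -3.

-3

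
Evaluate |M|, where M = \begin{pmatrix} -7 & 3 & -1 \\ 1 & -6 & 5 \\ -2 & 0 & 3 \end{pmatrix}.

|M| = 99

Expand along row 3:
  + (-2) · |3 -1; -6 5| = (-2)·(15 − 6) = -18
  + 3 · |-7 3; 1 -6| = 3·(42 − 3) = 117
Sum: (-18) + (117) = 99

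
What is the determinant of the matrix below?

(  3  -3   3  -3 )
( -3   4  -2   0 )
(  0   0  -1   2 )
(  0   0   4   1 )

The matrix is block upper-triangular with a 2×2 block and a 2×2 block on the diagonal, so its determinant equals the product of the determinants of the diagonal blocks.
det of the 2×2 block = 3
det of the 2×2 block = -9
det = (3)·(-9) = -27

-27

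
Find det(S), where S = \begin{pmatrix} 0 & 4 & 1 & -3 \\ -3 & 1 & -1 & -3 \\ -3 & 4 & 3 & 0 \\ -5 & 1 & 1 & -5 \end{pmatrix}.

Expand along row 1 (it has 1 zero):
  − (4) · M_12   where M_12 = det([-3 -1 -3; -3 3 0; -5 1 -5]) = 24
  + (1) · M_13   where M_13 = det([-3 1 -3; -3 4 0; -5 1 -5]) = -6
  − (-3) · M_14   where M_14 = det([-3 1 -1; -3 4 3; -5 1 1]) = -32
det = (-1)·(4)·(24) + (+1)·(1)·(-6) + (-1)·(-3)·(-32) = -198

-198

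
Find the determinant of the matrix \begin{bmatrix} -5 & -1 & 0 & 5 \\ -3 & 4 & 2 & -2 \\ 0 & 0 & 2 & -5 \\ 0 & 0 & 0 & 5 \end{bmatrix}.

-230

The matrix is block upper-triangular with a 2×2 block and a 2×2 block on the diagonal, so its determinant equals the product of the determinants of the diagonal blocks.
det of the 2×2 block = -23
det of the 2×2 block = 10
det = (-23)·(10) = -230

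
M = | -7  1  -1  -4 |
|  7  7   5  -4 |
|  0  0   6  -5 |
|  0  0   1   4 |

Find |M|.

M is block upper-triangular with a 2×2 block and a 2×2 block on the diagonal, so its determinant equals the product of the determinants of the diagonal blocks.
det of the 2×2 block = -56
det of the 2×2 block = 29
det = (-56)·(29) = -1624

|M| = -1624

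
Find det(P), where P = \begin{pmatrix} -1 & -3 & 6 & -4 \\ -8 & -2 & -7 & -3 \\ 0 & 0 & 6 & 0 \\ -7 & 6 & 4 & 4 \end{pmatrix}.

Expand along row 3 (it has 3 zeros):
  + (6) · M_33   where M_33 = det([-1 -3 -4; -8 -2 -3; -7 6 4]) = 79
det = (+1)·(6)·(79) = 474

|P| = 474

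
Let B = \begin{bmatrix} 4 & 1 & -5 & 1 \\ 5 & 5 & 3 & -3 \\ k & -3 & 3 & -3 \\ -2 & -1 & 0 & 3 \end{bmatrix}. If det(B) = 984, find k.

Expanding along the column containing k, det(B) is linear in k: det(B) = (72)·k + (336).
Set (72)·k + (336) = 984  ⇒  (72)·k = 648  ⇒  k = 9.

9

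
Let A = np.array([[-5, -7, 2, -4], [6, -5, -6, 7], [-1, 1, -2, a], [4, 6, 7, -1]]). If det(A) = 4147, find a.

-7

Expanding along the column containing a, det(A) is linear in a: det(A) = (-569)·a + (164).
Set (-569)·a + (164) = 4147  ⇒  (-569)·a = 3983  ⇒  a = -7.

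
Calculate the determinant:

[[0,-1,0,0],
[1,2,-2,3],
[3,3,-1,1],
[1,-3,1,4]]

29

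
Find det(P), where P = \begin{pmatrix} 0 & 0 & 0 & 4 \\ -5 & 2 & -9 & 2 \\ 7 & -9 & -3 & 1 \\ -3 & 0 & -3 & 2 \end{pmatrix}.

Expand along row 1 (it has 3 zeros):
  − (4) · M_14   where M_14 = det([-5 2 -9; 7 -9 -3; -3 0 -3]) = 168
det = (-1)·(4)·(168) = -672

The determinant is -672.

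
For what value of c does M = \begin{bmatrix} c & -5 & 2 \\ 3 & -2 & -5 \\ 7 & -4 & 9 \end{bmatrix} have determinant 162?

c = 4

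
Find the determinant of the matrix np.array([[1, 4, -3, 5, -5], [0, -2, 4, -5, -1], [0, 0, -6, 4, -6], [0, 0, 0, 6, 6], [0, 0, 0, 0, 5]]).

The matrix is upper triangular, so the determinant is the product of the diagonal entries:
det = (1) · (-2) · (-6) · (6) · (5) = 360

360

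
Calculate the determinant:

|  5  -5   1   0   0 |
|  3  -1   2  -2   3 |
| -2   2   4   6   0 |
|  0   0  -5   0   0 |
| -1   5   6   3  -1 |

Expand along row 4 (it has 4 zeros):
  − (-5) · M_43   where M_43 = det([5 -5 0 0; 3 -1 -2 3; -2 2 6 0; -1 5 3 -1]) = -420
det = (-1)·(-5)·(-420) = -2100

-2100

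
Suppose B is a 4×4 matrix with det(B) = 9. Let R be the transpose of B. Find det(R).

det(Bᵀ) = det(B).
det(R) = (1)·(9) = 9

The determinant is 9.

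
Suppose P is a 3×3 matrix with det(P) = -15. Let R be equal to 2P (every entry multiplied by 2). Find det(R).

-120

For a 3×3 matrix, det(2P) = 2^3·det(P) = 8·det(P).
det(R) = (8)·(-15) = -120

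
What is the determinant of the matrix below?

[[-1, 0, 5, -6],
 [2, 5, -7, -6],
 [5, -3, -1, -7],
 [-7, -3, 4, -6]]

Expand along row 1 (it has 1 zero):
  + (-1) · M_11   where M_11 = det([5 -7 -6; -3 -1 -7; -3 4 -6]) = 239
  + (5) · M_13   where M_13 = det([2 5 -6; 5 -3 -7; -7 -3 -6]) = 605
  − (-6) · M_14   where M_14 = det([2 5 -7; 5 -3 -1; -7 -3 4]) = 157
det = (+1)·(-1)·(239) + (+1)·(5)·(605) + (-1)·(-6)·(157) = 3728

3728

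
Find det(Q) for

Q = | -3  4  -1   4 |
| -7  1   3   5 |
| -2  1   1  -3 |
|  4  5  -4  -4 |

The determinant is 93.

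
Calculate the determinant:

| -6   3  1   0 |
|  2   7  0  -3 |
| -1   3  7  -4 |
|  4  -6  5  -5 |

1242

Expand along row 1 (it has 1 zero):
  + (-6) · M_11   where M_11 = det([7 0 -3; 3 7 -4; -6 5 -5]) = -276
  − (3) · M_12   where M_12 = det([2 0 -3; -1 7 -4; 4 5 -5]) = 69
  + (1) · M_13   where M_13 = det([2 7 -3; -1 3 -4; 4 -6 -5]) = -207
det = (+1)·(-6)·(-276) + (-1)·(3)·(69) + (+1)·(1)·(-207) = 1242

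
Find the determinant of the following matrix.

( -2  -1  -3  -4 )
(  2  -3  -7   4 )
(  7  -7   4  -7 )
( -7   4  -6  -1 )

-340

Expand along row 1:
  + (-2) · M_11   where M_11 = det([-3 -7 4; -7 4 -7; 4 -6 -1]) = 487
  − (-1) · M_12   where M_12 = det([2 -7 4; 7 4 -7; -7 -6 -1]) = -540
  + (-3) · M_13   where M_13 = det([2 -3 4; 7 -7 -7; -7 4 -1]) = -182
  − (-4) · M_14   where M_14 = det([2 -3 -7; 7 -7 4; -7 4 -6]) = 157
det = (+1)·(-2)·(487) + (-1)·(-1)·(-540) + (+1)·(-3)·(-182) + (-1)·(-4)·(157) = -340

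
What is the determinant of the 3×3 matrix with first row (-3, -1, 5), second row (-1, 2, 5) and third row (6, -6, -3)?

The determinant is -129.

Expand along column 1:
  + (-3) · |2 5; -6 -3| = (-3)·(-6 − (-30)) = -72
  − (-1) · |-1 5; -6 -3| = −(-1)·(3 − (-30)) = 33
  + 6 · |-1 5; 2 5| = 6·(-5 − 10) = -90
Sum: (-72) + (33) + (-90) = -129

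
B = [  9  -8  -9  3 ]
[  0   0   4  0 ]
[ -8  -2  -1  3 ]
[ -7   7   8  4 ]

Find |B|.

Expand along row 2 (it has 3 zeros):
  − (4) · M_23   where M_23 = det([9 -8 3; -8 -2 3; -7 7 4]) = -559
det = (-1)·(4)·(-559) = 2236

The determinant is 2236.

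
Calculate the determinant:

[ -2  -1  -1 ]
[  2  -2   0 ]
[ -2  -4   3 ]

Expand along row 2:
  − 2 · |-1 -1; -4 3| = −2·(-3 − 4) = 14
  + (-2) · |-2 -1; -2 3| = (-2)·(-6 − 2) = 16
Sum: (14) + (16) = 30

30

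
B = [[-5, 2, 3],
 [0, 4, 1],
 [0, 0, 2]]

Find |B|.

B is upper triangular, so det(B) is the product of the diagonal entries:
det = (-5) · (4) · (2) = -40

The determinant is -40.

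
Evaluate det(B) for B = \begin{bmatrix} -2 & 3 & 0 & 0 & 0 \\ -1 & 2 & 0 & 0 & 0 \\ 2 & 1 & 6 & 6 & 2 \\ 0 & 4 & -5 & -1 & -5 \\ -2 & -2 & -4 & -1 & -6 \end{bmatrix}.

52

B is block lower-triangular with a 2×2 block and a 3×3 block on the diagonal, so its determinant equals the product of the determinants of the diagonal blocks.
det of the 2×2 block = -1
det of the 3×3 block = -52
det = (-1)·(-52) = 52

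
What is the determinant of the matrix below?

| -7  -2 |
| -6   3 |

-33

det = (-7)·3 − (-2)·(-6) = -21 − 12 = -33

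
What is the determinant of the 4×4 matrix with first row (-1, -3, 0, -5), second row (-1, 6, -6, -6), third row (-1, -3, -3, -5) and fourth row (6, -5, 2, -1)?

Expand along row 1 (it has 1 zero):
  + (-1) · M_11   where M_11 = det([6 -6 -6; -3 -3 -5; -5 2 -1]) = 72
  − (-3) · M_12   where M_12 = det([-1 -6 -6; -1 -3 -5; 6 2 -1]) = 77
  − (-5) · M_14   where M_14 = det([-1 6 -6; -1 -3 -3; 6 -5 2]) = -213
det = (+1)·(-1)·(72) + (-1)·(-3)·(77) + (-1)·(-5)·(-213) = -906

-906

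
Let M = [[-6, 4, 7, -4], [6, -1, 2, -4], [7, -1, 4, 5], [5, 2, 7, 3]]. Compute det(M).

The determinant is -868.

Expand along row 1:
  + (-6) · M_11   where M_11 = det([-1 2 -4; -1 4 5; 2 7 3]) = 109
  − (4) · M_12   where M_12 = det([6 2 -4; 7 4 5; 5 7 3]) = -246
  + (7) · M_13   where M_13 = det([6 -1 -4; 7 -1 5; 5 2 3]) = -158
  − (-4) · M_14   where M_14 = det([6 -1 2; 7 -1 4; 5 2 7]) = -23
det = (+1)·(-6)·(109) + (-1)·(4)·(-246) + (+1)·(7)·(-158) + (-1)·(-4)·(-23) = -868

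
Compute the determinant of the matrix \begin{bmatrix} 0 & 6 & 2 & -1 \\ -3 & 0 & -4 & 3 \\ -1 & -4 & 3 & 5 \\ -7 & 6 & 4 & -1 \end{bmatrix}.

The determinant is -1394.

Expand along row 1 (it has 1 zero):
  − (6) · M_12   where M_12 = det([-3 -4 3; -1 3 5; -7 4 -1]) = 264
  + (2) · M_13   where M_13 = det([-3 0 3; -1 -4 5; -7 6 -1]) = -24
  − (-1) · M_14   where M_14 = det([-3 0 -4; -1 -4 3; -7 6 4]) = 238
det = (-1)·(6)·(264) + (+1)·(2)·(-24) + (-1)·(-1)·(238) = -1394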